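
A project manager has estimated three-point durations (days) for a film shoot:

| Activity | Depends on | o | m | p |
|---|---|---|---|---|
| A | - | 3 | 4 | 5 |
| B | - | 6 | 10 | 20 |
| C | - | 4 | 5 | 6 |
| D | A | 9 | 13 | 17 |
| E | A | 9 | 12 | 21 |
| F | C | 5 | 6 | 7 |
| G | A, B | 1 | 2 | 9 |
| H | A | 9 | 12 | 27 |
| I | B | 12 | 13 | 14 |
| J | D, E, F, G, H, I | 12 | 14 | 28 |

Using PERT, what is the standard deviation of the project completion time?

3.56 days

te_A = (3 + 4·4 + 5)/6 = 24/6 = 4; σ²_A = ((5−3)/6)² = 0.111
te_B = (6 + 4·10 + 20)/6 = 66/6 = 11; σ²_B = ((20−6)/6)² = 5.444
te_C = (4 + 4·5 + 6)/6 = 30/6 = 5; σ²_C = ((6−4)/6)² = 0.111
te_D = (9 + 4·13 + 17)/6 = 78/6 = 13; σ²_D = ((17−9)/6)² = 1.778
te_E = (9 + 4·12 + 21)/6 = 78/6 = 13; σ²_E = ((21−9)/6)² = 4.000
te_F = (5 + 4·6 + 7)/6 = 36/6 = 6; σ²_F = ((7−5)/6)² = 0.111
te_G = (1 + 4·2 + 9)/6 = 18/6 = 3; σ²_G = ((9−1)/6)² = 1.778
te_H = (9 + 4·12 + 27)/6 = 84/6 = 14; σ²_H = ((27−9)/6)² = 9.000
te_I = (12 + 4·13 + 14)/6 = 78/6 = 13; σ²_I = ((14−12)/6)² = 0.111
te_J = (12 + 4·14 + 28)/6 = 96/6 = 16; σ²_J = ((28−12)/6)² = 7.111

Forward pass:
ES_A = 0; EF_A = 4
ES_B = 0; EF_B = 11
ES_C = 0; EF_C = 5
ES_D = 4; EF_D = 4+13 = 17
ES_E = 4; EF_E = 4+13 = 17
ES_F = 5; EF_F = 5+6 = 11
ES_G = max(EF_A=4, EF_B=11) = 11; EF_G = 11+3 = 14
ES_H = 4; EF_H = 4+14 = 18
ES_I = 11; EF_I = 11+13 = 24
ES_J = max(EF_D=17, EF_E=17, EF_F=11, EF_G=14, EF_H=18, EF_I=24) = 24; EF_J = 24+16 = 40
Expected project duration μ = 40 days. Critical path: B → I → J.

Variance along critical path = 5.444 + 0.111 + 7.111 = 12.667
σ = √12.667 = 3.559 days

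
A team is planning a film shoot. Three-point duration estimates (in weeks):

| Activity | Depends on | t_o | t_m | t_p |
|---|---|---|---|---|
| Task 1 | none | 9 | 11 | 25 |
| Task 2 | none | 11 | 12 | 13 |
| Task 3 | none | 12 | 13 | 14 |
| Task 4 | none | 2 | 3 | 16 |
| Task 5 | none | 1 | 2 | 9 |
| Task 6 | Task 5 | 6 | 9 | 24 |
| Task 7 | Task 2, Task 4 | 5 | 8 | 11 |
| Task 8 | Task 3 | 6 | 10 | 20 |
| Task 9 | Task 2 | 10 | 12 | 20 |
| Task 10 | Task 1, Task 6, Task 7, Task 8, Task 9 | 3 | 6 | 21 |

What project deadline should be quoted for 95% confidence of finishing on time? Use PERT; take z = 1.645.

38.7 weeks

te_Task 1 = (9 + 4·11 + 25)/6 = 78/6 = 13; σ²_Task 1 = ((25−9)/6)² = 7.111
te_Task 2 = (11 + 4·12 + 13)/6 = 72/6 = 12; σ²_Task 2 = ((13−11)/6)² = 0.111
te_Task 3 = (12 + 4·13 + 14)/6 = 78/6 = 13; σ²_Task 3 = ((14−12)/6)² = 0.111
te_Task 4 = (2 + 4·3 + 16)/6 = 30/6 = 5; σ²_Task 4 = ((16−2)/6)² = 5.444
te_Task 5 = (1 + 4·2 + 9)/6 = 18/6 = 3; σ²_Task 5 = ((9−1)/6)² = 1.778
te_Task 6 = (6 + 4·9 + 24)/6 = 66/6 = 11; σ²_Task 6 = ((24−6)/6)² = 9.000
te_Task 7 = (5 + 4·8 + 11)/6 = 48/6 = 8; σ²_Task 7 = ((11−5)/6)² = 1.000
te_Task 8 = (6 + 4·10 + 20)/6 = 66/6 = 11; σ²_Task 8 = ((20−6)/6)² = 5.444
te_Task 9 = (10 + 4·12 + 20)/6 = 78/6 = 13; σ²_Task 9 = ((20−10)/6)² = 2.778
te_Task 10 = (3 + 4·6 + 21)/6 = 48/6 = 8; σ²_Task 10 = ((21−3)/6)² = 9.000

Forward pass:
ES_Task 1 = 0; EF_Task 1 = 13
ES_Task 2 = 0; EF_Task 2 = 12
ES_Task 3 = 0; EF_Task 3 = 13
ES_Task 4 = 0; EF_Task 4 = 5
ES_Task 5 = 0; EF_Task 5 = 3
ES_Task 6 = 3; EF_Task 6 = 3+11 = 14
ES_Task 7 = max(EF_Task 2=12, EF_Task 4=5) = 12; EF_Task 7 = 12+8 = 20
ES_Task 8 = 13; EF_Task 8 = 13+11 = 24
ES_Task 9 = 12; EF_Task 9 = 12+13 = 25
ES_Task 10 = max(EF_Task 1=13, EF_Task 6=14, EF_Task 7=20, EF_Task 8=24, EF_Task 9=25) = 25; EF_Task 10 = 25+8 = 33
Expected project duration μ = 33 weeks. Critical path: Task 2 → Task 9 → Task 10.

Variance along critical path = 0.111 + 2.778 + 9.000 = 11.889; σ = 3.448 weeks.
D = μ + z·σ = 33 + 1.645·3.448 = 38.7 weeks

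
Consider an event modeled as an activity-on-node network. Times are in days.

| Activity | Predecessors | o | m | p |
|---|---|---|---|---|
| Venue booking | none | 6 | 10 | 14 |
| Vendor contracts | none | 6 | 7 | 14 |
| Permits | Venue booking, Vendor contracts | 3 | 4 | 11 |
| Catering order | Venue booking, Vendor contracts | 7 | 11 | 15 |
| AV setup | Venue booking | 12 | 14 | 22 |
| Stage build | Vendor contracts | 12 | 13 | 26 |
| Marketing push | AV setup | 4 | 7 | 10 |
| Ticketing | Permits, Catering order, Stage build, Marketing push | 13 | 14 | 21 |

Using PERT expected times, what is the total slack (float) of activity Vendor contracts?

9 days

te_Venue booking = (6 + 4·10 + 14)/6 = 60/6 = 10
te_Vendor contracts = (6 + 4·7 + 14)/6 = 48/6 = 8
te_Permits = (3 + 4·4 + 11)/6 = 30/6 = 5
te_Catering order = (7 + 4·11 + 15)/6 = 66/6 = 11
te_AV setup = (12 + 4·14 + 22)/6 = 90/6 = 15
te_Stage build = (12 + 4·13 + 26)/6 = 90/6 = 15
te_Marketing push = (4 + 4·7 + 10)/6 = 42/6 = 7
te_Ticketing = (13 + 4·14 + 21)/6 = 90/6 = 15

Forward pass:
ES_Venue booking = 0; EF_Venue booking = 10
ES_Vendor contracts = 0; EF_Vendor contracts = 8
ES_Permits = max(EF_Venue booking=10, EF_Vendor contracts=8) = 10; EF_Permits = 10+5 = 15
ES_Catering order = max(EF_Venue booking=10, EF_Vendor contracts=8) = 10; EF_Catering order = 10+11 = 21
ES_AV setup = 10; EF_AV setup = 10+15 = 25
ES_Stage build = 8; EF_Stage build = 8+15 = 23
ES_Marketing push = 25; EF_Marketing push = 25+7 = 32
ES_Ticketing = max(EF_Permits=15, EF_Catering order=21, EF_Stage build=23, EF_Marketing push=32) = 32; EF_Ticketing = 32+15 = 47
Expected project duration μ = 47 days. Critical path: Venue booking → AV setup → Marketing push → Ticketing.

Backward pass:
LF_Ticketing = 47; LS_Ticketing = 47−15 = 32
LF_Marketing push = LS_Ticketing = 32; LS_Marketing push = 32−7 = 25
LF_Stage build = LS_Ticketing = 32; LS_Stage build = 32−15 = 17
LF_AV setup = LS_Marketing push = 25; LS_AV setup = 25−15 = 10
LF_Catering order = LS_Ticketing = 32; LS_Catering order = 32−11 = 21
LF_Permits = LS_Ticketing = 32; LS_Permits = 32−5 = 27
LF_Vendor contracts = min(LS_Permits=27, LS_Catering order=21, LS_Stage build=17) = 17; LS_Vendor contracts = 17−8 = 9
LF_Venue booking = min(LS_Permits=27, LS_Catering order=21, LS_AV setup=10) = 10; LS_Venue booking = 10−10 = 0
Slack_Vendor contracts = LS_Vendor contracts − ES_Vendor contracts = 9 − 0 = 9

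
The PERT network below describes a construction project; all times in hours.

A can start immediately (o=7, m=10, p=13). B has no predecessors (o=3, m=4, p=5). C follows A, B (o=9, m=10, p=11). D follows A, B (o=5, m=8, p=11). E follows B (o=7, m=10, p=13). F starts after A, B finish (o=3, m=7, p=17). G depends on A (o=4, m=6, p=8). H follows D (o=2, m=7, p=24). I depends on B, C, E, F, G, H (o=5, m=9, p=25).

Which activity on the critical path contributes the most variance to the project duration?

te_A = (7 + 4·10 + 13)/6 = 60/6 = 10; σ²_A = ((13−7)/6)² = 1.000
te_B = (3 + 4·4 + 5)/6 = 24/6 = 4; σ²_B = ((5−3)/6)² = 0.111
te_C = (9 + 4·10 + 11)/6 = 60/6 = 10; σ²_C = ((11−9)/6)² = 0.111
te_D = (5 + 4·8 + 11)/6 = 48/6 = 8; σ²_D = ((11−5)/6)² = 1.000
te_E = (7 + 4·10 + 13)/6 = 60/6 = 10; σ²_E = ((13−7)/6)² = 1.000
te_F = (3 + 4·7 + 17)/6 = 48/6 = 8; σ²_F = ((17−3)/6)² = 5.444
te_G = (4 + 4·6 + 8)/6 = 36/6 = 6; σ²_G = ((8−4)/6)² = 0.444
te_H = (2 + 4·7 + 24)/6 = 54/6 = 9; σ²_H = ((24−2)/6)² = 13.444
te_I = (5 + 4·9 + 25)/6 = 66/6 = 11; σ²_I = ((25−5)/6)² = 11.111

Forward pass:
ES_A = 0; EF_A = 10
ES_B = 0; EF_B = 4
ES_C = max(EF_A=10, EF_B=4) = 10; EF_C = 10+10 = 20
ES_D = max(EF_A=10, EF_B=4) = 10; EF_D = 10+8 = 18
ES_E = 4; EF_E = 4+10 = 14
ES_F = max(EF_A=10, EF_B=4) = 10; EF_F = 10+8 = 18
ES_G = 10; EF_G = 10+6 = 16
ES_H = 18; EF_H = 18+9 = 27
ES_I = max(EF_B=4, EF_C=20, EF_E=14, EF_F=18, EF_G=16, EF_H=27) = 27; EF_I = 27+11 = 38
Expected project duration μ = 38 hours. Critical path: A → D → H → I.

Variances on critical path: σ²_A=1.000, σ²_D=1.000, σ²_H=13.444, σ²_I=11.111.
Largest is σ²_H = 13.444.

H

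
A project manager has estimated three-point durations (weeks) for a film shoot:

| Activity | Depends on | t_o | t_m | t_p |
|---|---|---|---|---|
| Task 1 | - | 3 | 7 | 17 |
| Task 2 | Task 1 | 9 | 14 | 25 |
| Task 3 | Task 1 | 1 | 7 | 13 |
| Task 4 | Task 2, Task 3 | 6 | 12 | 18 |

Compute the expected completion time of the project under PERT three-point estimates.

35 weeks

te_Task 1 = (3 + 4·7 + 17)/6 = 48/6 = 8
te_Task 2 = (9 + 4·14 + 25)/6 = 90/6 = 15
te_Task 3 = (1 + 4·7 + 13)/6 = 42/6 = 7
te_Task 4 = (6 + 4·12 + 18)/6 = 72/6 = 12

Forward pass:
ES_Task 1 = 0; EF_Task 1 = 8
ES_Task 2 = 8; EF_Task 2 = 8+15 = 23
ES_Task 3 = 8; EF_Task 3 = 8+7 = 15
ES_Task 4 = max(EF_Task 2=23, EF_Task 3=15) = 23; EF_Task 4 = 23+12 = 35
Expected project duration μ = 35 weeks. Critical path: Task 1 → Task 2 → Task 4.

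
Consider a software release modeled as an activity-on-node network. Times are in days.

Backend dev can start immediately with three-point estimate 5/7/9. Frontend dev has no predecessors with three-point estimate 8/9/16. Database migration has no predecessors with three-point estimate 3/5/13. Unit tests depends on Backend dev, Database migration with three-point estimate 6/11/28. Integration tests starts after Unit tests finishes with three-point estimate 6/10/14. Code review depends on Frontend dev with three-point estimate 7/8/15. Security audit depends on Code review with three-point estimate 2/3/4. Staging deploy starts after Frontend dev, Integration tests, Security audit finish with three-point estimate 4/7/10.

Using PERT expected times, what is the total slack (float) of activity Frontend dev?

8 days

te_Backend dev = (5 + 4·7 + 9)/6 = 42/6 = 7
te_Frontend dev = (8 + 4·9 + 16)/6 = 60/6 = 10
te_Database migration = (3 + 4·5 + 13)/6 = 36/6 = 6
te_Unit tests = (6 + 4·11 + 28)/6 = 78/6 = 13
te_Integration tests = (6 + 4·10 + 14)/6 = 60/6 = 10
te_Code review = (7 + 4·8 + 15)/6 = 54/6 = 9
te_Security audit = (2 + 4·3 + 4)/6 = 18/6 = 3
te_Staging deploy = (4 + 4·7 + 10)/6 = 42/6 = 7

Forward pass:
ES_Backend dev = 0; EF_Backend dev = 7
ES_Frontend dev = 0; EF_Frontend dev = 10
ES_Database migration = 0; EF_Database migration = 6
ES_Unit tests = max(EF_Backend dev=7, EF_Database migration=6) = 7; EF_Unit tests = 7+13 = 20
ES_Integration tests = 20; EF_Integration tests = 20+10 = 30
ES_Code review = 10; EF_Code review = 10+9 = 19
ES_Security audit = 19; EF_Security audit = 19+3 = 22
ES_Staging deploy = max(EF_Frontend dev=10, EF_Integration tests=30, EF_Security audit=22) = 30; EF_Staging deploy = 30+7 = 37
Expected project duration μ = 37 days. Critical path: Backend dev → Unit tests → Integration tests → Staging deploy.

Backward pass:
LF_Staging deploy = 37; LS_Staging deploy = 37−7 = 30
LF_Security audit = LS_Staging deploy = 30; LS_Security audit = 30−3 = 27
LF_Code review = LS_Security audit = 27; LS_Code review = 27−9 = 18
LF_Integration tests = LS_Staging deploy = 30; LS_Integration tests = 30−10 = 20
LF_Unit tests = LS_Integration tests = 20; LS_Unit tests = 20−13 = 7
LF_Database migration = LS_Unit tests = 7; LS_Database migration = 7−6 = 1
LF_Frontend dev = min(LS_Code review=18, LS_Staging deploy=30) = 18; LS_Frontend dev = 18−10 = 8
LF_Backend dev = LS_Unit tests = 7; LS_Backend dev = 7−7 = 0
Slack_Frontend dev = LS_Frontend dev − ES_Frontend dev = 8 − 0 = 8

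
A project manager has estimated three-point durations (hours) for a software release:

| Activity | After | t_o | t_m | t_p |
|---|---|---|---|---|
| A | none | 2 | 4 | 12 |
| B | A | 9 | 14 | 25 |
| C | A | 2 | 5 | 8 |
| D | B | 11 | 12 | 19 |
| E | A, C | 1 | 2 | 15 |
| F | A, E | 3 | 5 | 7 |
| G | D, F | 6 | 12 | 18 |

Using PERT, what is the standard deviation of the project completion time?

te_A = (2 + 4·4 + 12)/6 = 30/6 = 5; σ²_A = ((12−2)/6)² = 2.778
te_B = (9 + 4·14 + 25)/6 = 90/6 = 15; σ²_B = ((25−9)/6)² = 7.111
te_C = (2 + 4·5 + 8)/6 = 30/6 = 5; σ²_C = ((8−2)/6)² = 1.000
te_D = (11 + 4·12 + 19)/6 = 78/6 = 13; σ²_D = ((19−11)/6)² = 1.778
te_E = (1 + 4·2 + 15)/6 = 24/6 = 4; σ²_E = ((15−1)/6)² = 5.444
te_F = (3 + 4·5 + 7)/6 = 30/6 = 5; σ²_F = ((7−3)/6)² = 0.444
te_G = (6 + 4·12 + 18)/6 = 72/6 = 12; σ²_G = ((18−6)/6)² = 4.000

Forward pass:
ES_A = 0; EF_A = 5
ES_B = 5; EF_B = 5+15 = 20
ES_C = 5; EF_C = 5+5 = 10
ES_D = 20; EF_D = 20+13 = 33
ES_E = max(EF_A=5, EF_C=10) = 10; EF_E = 10+4 = 14
ES_F = max(EF_A=5, EF_E=14) = 14; EF_F = 14+5 = 19
ES_G = max(EF_D=33, EF_F=19) = 33; EF_G = 33+12 = 45
Expected project duration μ = 45 hours. Critical path: A → B → D → G.

Variance along critical path = 2.778 + 7.111 + 1.778 + 4.000 = 15.667
σ = √15.667 = 3.958 hours

3.96 hours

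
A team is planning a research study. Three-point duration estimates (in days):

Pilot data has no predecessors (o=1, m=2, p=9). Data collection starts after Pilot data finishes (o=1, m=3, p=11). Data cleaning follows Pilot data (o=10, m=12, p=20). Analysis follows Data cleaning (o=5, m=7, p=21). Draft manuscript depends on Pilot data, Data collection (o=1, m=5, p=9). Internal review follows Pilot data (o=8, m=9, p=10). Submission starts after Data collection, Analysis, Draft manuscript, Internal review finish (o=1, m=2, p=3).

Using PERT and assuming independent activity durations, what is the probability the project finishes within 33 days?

te_Pilot data = (1 + 4·2 + 9)/6 = 18/6 = 3; σ²_Pilot data = ((9−1)/6)² = 1.778
te_Data collection = (1 + 4·3 + 11)/6 = 24/6 = 4; σ²_Data collection = ((11−1)/6)² = 2.778
te_Data cleaning = (10 + 4·12 + 20)/6 = 78/6 = 13; σ²_Data cleaning = ((20−10)/6)² = 2.778
te_Analysis = (5 + 4·7 + 21)/6 = 54/6 = 9; σ²_Analysis = ((21−5)/6)² = 7.111
te_Draft manuscript = (1 + 4·5 + 9)/6 = 30/6 = 5; σ²_Draft manuscript = ((9−1)/6)² = 1.778
te_Internal review = (8 + 4·9 + 10)/6 = 54/6 = 9; σ²_Internal review = ((10−8)/6)² = 0.111
te_Submission = (1 + 4·2 + 3)/6 = 12/6 = 2; σ²_Submission = ((3−1)/6)² = 0.111

Forward pass:
ES_Pilot data = 0; EF_Pilot data = 3
ES_Data collection = 3; EF_Data collection = 3+4 = 7
ES_Data cleaning = 3; EF_Data cleaning = 3+13 = 16
ES_Analysis = 16; EF_Analysis = 16+9 = 25
ES_Draft manuscript = max(EF_Pilot data=3, EF_Data collection=7) = 7; EF_Draft manuscript = 7+5 = 12
ES_Internal review = 3; EF_Internal review = 3+9 = 12
ES_Submission = max(EF_Data collection=7, EF_Analysis=25, EF_Draft manuscript=12, EF_Internal review=12) = 25; EF_Submission = 25+2 = 27
Expected project duration μ = 27 days. Critical path: Pilot data → Data cleaning → Analysis → Submission.

Variance along critical path = 1.778 + 2.778 + 7.111 + 0.111 = 11.778; σ = √11.778 = 3.432 days.
Z = (33 − 27) / 3.432 = 1.748
P(T ≤ 33) = Φ(1.748) ≈ 0.960

0.960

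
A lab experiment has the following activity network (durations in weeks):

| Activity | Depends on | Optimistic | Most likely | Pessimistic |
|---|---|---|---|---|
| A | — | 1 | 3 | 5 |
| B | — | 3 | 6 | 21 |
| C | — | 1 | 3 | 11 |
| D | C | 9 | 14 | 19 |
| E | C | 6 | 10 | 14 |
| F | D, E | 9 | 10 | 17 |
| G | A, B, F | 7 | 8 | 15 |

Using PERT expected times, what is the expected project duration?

te_A = (1 + 4·3 + 5)/6 = 18/6 = 3
te_B = (3 + 4·6 + 21)/6 = 48/6 = 8
te_C = (1 + 4·3 + 11)/6 = 24/6 = 4
te_D = (9 + 4·14 + 19)/6 = 84/6 = 14
te_E = (6 + 4·10 + 14)/6 = 60/6 = 10
te_F = (9 + 4·10 + 17)/6 = 66/6 = 11
te_G = (7 + 4·8 + 15)/6 = 54/6 = 9

Forward pass:
ES_A = 0; EF_A = 3
ES_B = 0; EF_B = 8
ES_C = 0; EF_C = 4
ES_D = 4; EF_D = 4+14 = 18
ES_E = 4; EF_E = 4+10 = 14
ES_F = max(EF_D=18, EF_E=14) = 18; EF_F = 18+11 = 29
ES_G = max(EF_A=3, EF_B=8, EF_F=29) = 29; EF_G = 29+9 = 38
Expected project duration μ = 38 weeks. Critical path: C → D → F → G.

38 weeks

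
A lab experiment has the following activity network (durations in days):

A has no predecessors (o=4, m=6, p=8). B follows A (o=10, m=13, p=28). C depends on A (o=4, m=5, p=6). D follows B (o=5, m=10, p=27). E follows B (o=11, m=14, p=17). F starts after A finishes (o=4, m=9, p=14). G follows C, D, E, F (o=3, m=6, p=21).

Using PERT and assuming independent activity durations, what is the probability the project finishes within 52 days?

0.979

te_A = (4 + 4·6 + 8)/6 = 36/6 = 6; σ²_A = ((8−4)/6)² = 0.444
te_B = (10 + 4·13 + 28)/6 = 90/6 = 15; σ²_B = ((28−10)/6)² = 9.000
te_C = (4 + 4·5 + 6)/6 = 30/6 = 5; σ²_C = ((6−4)/6)² = 0.111
te_D = (5 + 4·10 + 27)/6 = 72/6 = 12; σ²_D = ((27−5)/6)² = 13.444
te_E = (11 + 4·14 + 17)/6 = 84/6 = 14; σ²_E = ((17−11)/6)² = 1.000
te_F = (4 + 4·9 + 14)/6 = 54/6 = 9; σ²_F = ((14−4)/6)² = 2.778
te_G = (3 + 4·6 + 21)/6 = 48/6 = 8; σ²_G = ((21−3)/6)² = 9.000

Forward pass:
ES_A = 0; EF_A = 6
ES_B = 6; EF_B = 6+15 = 21
ES_C = 6; EF_C = 6+5 = 11
ES_D = 21; EF_D = 21+12 = 33
ES_E = 21; EF_E = 21+14 = 35
ES_F = 6; EF_F = 6+9 = 15
ES_G = max(EF_C=11, EF_D=33, EF_E=35, EF_F=15) = 35; EF_G = 35+8 = 43
Expected project duration μ = 43 days. Critical path: A → B → E → G.

Variance along critical path = 0.444 + 9.000 + 1.000 + 9.000 = 19.444; σ = √19.444 = 4.410 days.
Z = (52 − 43) / 4.410 = 2.041
P(T ≤ 52) = Φ(2.041) ≈ 0.979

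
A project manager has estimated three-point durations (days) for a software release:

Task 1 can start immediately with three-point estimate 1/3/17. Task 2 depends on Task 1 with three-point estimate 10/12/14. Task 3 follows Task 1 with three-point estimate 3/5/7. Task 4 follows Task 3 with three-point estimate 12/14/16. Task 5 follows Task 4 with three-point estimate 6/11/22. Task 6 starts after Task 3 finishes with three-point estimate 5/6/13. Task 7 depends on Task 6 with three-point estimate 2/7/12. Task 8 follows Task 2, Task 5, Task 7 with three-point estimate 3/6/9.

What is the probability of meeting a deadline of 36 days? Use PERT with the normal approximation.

te_Task 1 = (1 + 4·3 + 17)/6 = 30/6 = 5; σ²_Task 1 = ((17−1)/6)² = 7.111
te_Task 2 = (10 + 4·12 + 14)/6 = 72/6 = 12; σ²_Task 2 = ((14−10)/6)² = 0.444
te_Task 3 = (3 + 4·5 + 7)/6 = 30/6 = 5; σ²_Task 3 = ((7−3)/6)² = 0.444
te_Task 4 = (12 + 4·14 + 16)/6 = 84/6 = 14; σ²_Task 4 = ((16−12)/6)² = 0.444
te_Task 5 = (6 + 4·11 + 22)/6 = 72/6 = 12; σ²_Task 5 = ((22−6)/6)² = 7.111
te_Task 6 = (5 + 4·6 + 13)/6 = 42/6 = 7; σ²_Task 6 = ((13−5)/6)² = 1.778
te_Task 7 = (2 + 4·7 + 12)/6 = 42/6 = 7; σ²_Task 7 = ((12−2)/6)² = 2.778
te_Task 8 = (3 + 4·6 + 9)/6 = 36/6 = 6; σ²_Task 8 = ((9−3)/6)² = 1.000

Forward pass:
ES_Task 1 = 0; EF_Task 1 = 5
ES_Task 2 = 5; EF_Task 2 = 5+12 = 17
ES_Task 3 = 5; EF_Task 3 = 5+5 = 10
ES_Task 4 = 10; EF_Task 4 = 10+14 = 24
ES_Task 5 = 24; EF_Task 5 = 24+12 = 36
ES_Task 6 = 10; EF_Task 6 = 10+7 = 17
ES_Task 7 = 17; EF_Task 7 = 17+7 = 24
ES_Task 8 = max(EF_Task 2=17, EF_Task 5=36, EF_Task 7=24) = 36; EF_Task 8 = 36+6 = 42
Expected project duration μ = 42 days. Critical path: Task 1 → Task 3 → Task 4 → Task 5 → Task 8.

Variance along critical path = 7.111 + 0.444 + 0.444 + 7.111 + 1.000 = 16.111; σ = √16.111 = 4.014 days.
Z = (36 − 42) / 4.014 = -1.495
P(T ≤ 36) = Φ(-1.495) ≈ 0.067

0.067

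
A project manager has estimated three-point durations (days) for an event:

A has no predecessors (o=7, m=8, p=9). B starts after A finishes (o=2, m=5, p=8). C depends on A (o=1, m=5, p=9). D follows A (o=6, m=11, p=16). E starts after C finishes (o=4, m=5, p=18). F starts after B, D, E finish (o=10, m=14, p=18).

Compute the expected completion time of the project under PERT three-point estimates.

34 days

te_A = (7 + 4·8 + 9)/6 = 48/6 = 8
te_B = (2 + 4·5 + 8)/6 = 30/6 = 5
te_C = (1 + 4·5 + 9)/6 = 30/6 = 5
te_D = (6 + 4·11 + 16)/6 = 66/6 = 11
te_E = (4 + 4·5 + 18)/6 = 42/6 = 7
te_F = (10 + 4·14 + 18)/6 = 84/6 = 14

Forward pass:
ES_A = 0; EF_A = 8
ES_B = 8; EF_B = 8+5 = 13
ES_C = 8; EF_C = 8+5 = 13
ES_D = 8; EF_D = 8+11 = 19
ES_E = 13; EF_E = 13+7 = 20
ES_F = max(EF_B=13, EF_D=19, EF_E=20) = 20; EF_F = 20+14 = 34
Expected project duration μ = 34 days. Critical path: A → C → E → F.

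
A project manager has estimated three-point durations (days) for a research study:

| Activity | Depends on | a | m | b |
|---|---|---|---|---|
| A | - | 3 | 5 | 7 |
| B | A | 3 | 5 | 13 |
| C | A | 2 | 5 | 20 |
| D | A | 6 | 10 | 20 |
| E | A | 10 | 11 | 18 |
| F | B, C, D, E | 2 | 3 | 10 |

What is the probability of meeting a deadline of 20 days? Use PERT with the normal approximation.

0.309

te_A = (3 + 4·5 + 7)/6 = 30/6 = 5; σ²_A = ((7−3)/6)² = 0.444
te_B = (3 + 4·5 + 13)/6 = 36/6 = 6; σ²_B = ((13−3)/6)² = 2.778
te_C = (2 + 4·5 + 20)/6 = 42/6 = 7; σ²_C = ((20−2)/6)² = 9.000
te_D = (6 + 4·10 + 20)/6 = 66/6 = 11; σ²_D = ((20−6)/6)² = 5.444
te_E = (10 + 4·11 + 18)/6 = 72/6 = 12; σ²_E = ((18−10)/6)² = 1.778
te_F = (2 + 4·3 + 10)/6 = 24/6 = 4; σ²_F = ((10−2)/6)² = 1.778

Forward pass:
ES_A = 0; EF_A = 5
ES_B = 5; EF_B = 5+6 = 11
ES_C = 5; EF_C = 5+7 = 12
ES_D = 5; EF_D = 5+11 = 16
ES_E = 5; EF_E = 5+12 = 17
ES_F = max(EF_B=11, EF_C=12, EF_D=16, EF_E=17) = 17; EF_F = 17+4 = 21
Expected project duration μ = 21 days. Critical path: A → E → F.

Variance along critical path = 0.444 + 1.778 + 1.778 = 4.000; σ = √4.000 = 2.000 days.
Z = (20 − 21) / 2.000 = -0.500
P(T ≤ 20) = Φ(-0.500) ≈ 0.309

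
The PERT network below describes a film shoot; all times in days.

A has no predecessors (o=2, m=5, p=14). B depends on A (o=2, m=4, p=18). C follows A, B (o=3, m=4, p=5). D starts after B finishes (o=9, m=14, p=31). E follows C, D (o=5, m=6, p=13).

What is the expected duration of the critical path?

te_A = (2 + 4·5 + 14)/6 = 36/6 = 6
te_B = (2 + 4·4 + 18)/6 = 36/6 = 6
te_C = (3 + 4·4 + 5)/6 = 24/6 = 4
te_D = (9 + 4·14 + 31)/6 = 96/6 = 16
te_E = (5 + 4·6 + 13)/6 = 42/6 = 7

Forward pass:
ES_A = 0; EF_A = 6
ES_B = 6; EF_B = 6+6 = 12
ES_C = max(EF_A=6, EF_B=12) = 12; EF_C = 12+4 = 16
ES_D = 12; EF_D = 12+16 = 28
ES_E = max(EF_C=16, EF_D=28) = 28; EF_E = 28+7 = 35
Expected project duration μ = 35 days. Critical path: A → B → D → E.

35 days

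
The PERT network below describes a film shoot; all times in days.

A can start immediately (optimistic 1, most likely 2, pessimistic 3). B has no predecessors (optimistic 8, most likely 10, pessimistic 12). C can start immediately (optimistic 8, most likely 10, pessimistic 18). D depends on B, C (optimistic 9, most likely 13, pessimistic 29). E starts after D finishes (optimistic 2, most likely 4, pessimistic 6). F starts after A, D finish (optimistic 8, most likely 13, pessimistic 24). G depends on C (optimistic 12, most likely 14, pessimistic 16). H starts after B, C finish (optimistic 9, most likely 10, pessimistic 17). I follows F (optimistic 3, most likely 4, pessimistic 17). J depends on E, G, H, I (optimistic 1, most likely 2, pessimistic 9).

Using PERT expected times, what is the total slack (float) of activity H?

te_A = (1 + 4·2 + 3)/6 = 12/6 = 2
te_B = (8 + 4·10 + 12)/6 = 60/6 = 10
te_C = (8 + 4·10 + 18)/6 = 66/6 = 11
te_D = (9 + 4·13 + 29)/6 = 90/6 = 15
te_E = (2 + 4·4 + 6)/6 = 24/6 = 4
te_F = (8 + 4·13 + 24)/6 = 84/6 = 14
te_G = (12 + 4·14 + 16)/6 = 84/6 = 14
te_H = (9 + 4·10 + 17)/6 = 66/6 = 11
te_I = (3 + 4·4 + 17)/6 = 36/6 = 6
te_J = (1 + 4·2 + 9)/6 = 18/6 = 3

Forward pass:
ES_A = 0; EF_A = 2
ES_B = 0; EF_B = 10
ES_C = 0; EF_C = 11
ES_D = max(EF_B=10, EF_C=11) = 11; EF_D = 11+15 = 26
ES_E = 26; EF_E = 26+4 = 30
ES_F = max(EF_A=2, EF_D=26) = 26; EF_F = 26+14 = 40
ES_G = 11; EF_G = 11+14 = 25
ES_H = max(EF_B=10, EF_C=11) = 11; EF_H = 11+11 = 22
ES_I = 40; EF_I = 40+6 = 46
ES_J = max(EF_E=30, EF_G=25, EF_H=22, EF_I=46) = 46; EF_J = 46+3 = 49
Expected project duration μ = 49 days. Critical path: C → D → F → I → J.

Backward pass:
LF_J = 49; LS_J = 49−3 = 46
LF_I = LS_J = 46; LS_I = 46−6 = 40
LF_H = LS_J = 46; LS_H = 46−11 = 35
LF_G = LS_J = 46; LS_G = 46−14 = 32
LF_F = LS_I = 40; LS_F = 40−14 = 26
LF_E = LS_J = 46; LS_E = 46−4 = 42
LF_D = min(LS_E=42, LS_F=26) = 26; LS_D = 26−15 = 11
LF_C = min(LS_D=11, LS_G=32, LS_H=35) = 11; LS_C = 11−11 = 0
LF_B = min(LS_D=11, LS_H=35) = 11; LS_B = 11−10 = 1
LF_A = LS_F = 26; LS_A = 26−2 = 24
Slack_H = LS_H − ES_H = 35 − 11 = 24

24 days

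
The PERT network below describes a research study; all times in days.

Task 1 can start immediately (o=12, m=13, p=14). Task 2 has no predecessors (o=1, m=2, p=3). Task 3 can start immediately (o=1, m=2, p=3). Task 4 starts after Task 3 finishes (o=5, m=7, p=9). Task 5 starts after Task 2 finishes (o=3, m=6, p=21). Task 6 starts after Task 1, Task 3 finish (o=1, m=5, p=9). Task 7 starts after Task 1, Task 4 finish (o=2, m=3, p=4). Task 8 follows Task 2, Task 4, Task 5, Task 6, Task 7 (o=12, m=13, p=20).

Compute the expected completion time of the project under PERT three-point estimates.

te_Task 1 = (12 + 4·13 + 14)/6 = 78/6 = 13
te_Task 2 = (1 + 4·2 + 3)/6 = 12/6 = 2
te_Task 3 = (1 + 4·2 + 3)/6 = 12/6 = 2
te_Task 4 = (5 + 4·7 + 9)/6 = 42/6 = 7
te_Task 5 = (3 + 4·6 + 21)/6 = 48/6 = 8
te_Task 6 = (1 + 4·5 + 9)/6 = 30/6 = 5
te_Task 7 = (2 + 4·3 + 4)/6 = 18/6 = 3
te_Task 8 = (12 + 4·13 + 20)/6 = 84/6 = 14

Forward pass:
ES_Task 1 = 0; EF_Task 1 = 13
ES_Task 2 = 0; EF_Task 2 = 2
ES_Task 3 = 0; EF_Task 3 = 2
ES_Task 4 = 2; EF_Task 4 = 2+7 = 9
ES_Task 5 = 2; EF_Task 5 = 2+8 = 10
ES_Task 6 = max(EF_Task 1=13, EF_Task 3=2) = 13; EF_Task 6 = 13+5 = 18
ES_Task 7 = max(EF_Task 1=13, EF_Task 4=9) = 13; EF_Task 7 = 13+3 = 16
ES_Task 8 = max(EF_Task 2=2, EF_Task 4=9, EF_Task 5=10, EF_Task 6=18, EF_Task 7=16) = 18; EF_Task 8 = 18+14 = 32
Expected project duration μ = 32 days. Critical path: Task 1 → Task 6 → Task 8.

32 days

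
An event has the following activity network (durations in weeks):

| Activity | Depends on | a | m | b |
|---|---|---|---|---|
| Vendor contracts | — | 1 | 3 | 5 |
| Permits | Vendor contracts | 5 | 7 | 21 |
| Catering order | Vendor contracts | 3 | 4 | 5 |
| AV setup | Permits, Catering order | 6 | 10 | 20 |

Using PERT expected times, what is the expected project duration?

23 weeks

te_Vendor contracts = (1 + 4·3 + 5)/6 = 18/6 = 3
te_Permits = (5 + 4·7 + 21)/6 = 54/6 = 9
te_Catering order = (3 + 4·4 + 5)/6 = 24/6 = 4
te_AV setup = (6 + 4·10 + 20)/6 = 66/6 = 11

Forward pass:
ES_Vendor contracts = 0; EF_Vendor contracts = 3
ES_Permits = 3; EF_Permits = 3+9 = 12
ES_Catering order = 3; EF_Catering order = 3+4 = 7
ES_AV setup = max(EF_Permits=12, EF_Catering order=7) = 12; EF_AV setup = 12+11 = 23
Expected project duration μ = 23 weeks. Critical path: Vendor contracts → Permits → AV setup.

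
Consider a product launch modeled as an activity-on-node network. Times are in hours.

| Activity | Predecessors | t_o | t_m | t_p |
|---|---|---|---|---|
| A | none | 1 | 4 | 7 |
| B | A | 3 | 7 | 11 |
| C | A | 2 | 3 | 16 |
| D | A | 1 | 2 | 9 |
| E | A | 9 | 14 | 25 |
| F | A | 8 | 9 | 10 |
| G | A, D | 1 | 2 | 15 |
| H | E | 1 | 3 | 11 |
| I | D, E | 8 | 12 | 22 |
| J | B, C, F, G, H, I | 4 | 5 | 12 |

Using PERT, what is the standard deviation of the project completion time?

3.92 hours

te_A = (1 + 4·4 + 7)/6 = 24/6 = 4; σ²_A = ((7−1)/6)² = 1.000
te_B = (3 + 4·7 + 11)/6 = 42/6 = 7; σ²_B = ((11−3)/6)² = 1.778
te_C = (2 + 4·3 + 16)/6 = 30/6 = 5; σ²_C = ((16−2)/6)² = 5.444
te_D = (1 + 4·2 + 9)/6 = 18/6 = 3; σ²_D = ((9−1)/6)² = 1.778
te_E = (9 + 4·14 + 25)/6 = 90/6 = 15; σ²_E = ((25−9)/6)² = 7.111
te_F = (8 + 4·9 + 10)/6 = 54/6 = 9; σ²_F = ((10−8)/6)² = 0.111
te_G = (1 + 4·2 + 15)/6 = 24/6 = 4; σ²_G = ((15−1)/6)² = 5.444
te_H = (1 + 4·3 + 11)/6 = 24/6 = 4; σ²_H = ((11−1)/6)² = 2.778
te_I = (8 + 4·12 + 22)/6 = 78/6 = 13; σ²_I = ((22−8)/6)² = 5.444
te_J = (4 + 4·5 + 12)/6 = 36/6 = 6; σ²_J = ((12−4)/6)² = 1.778

Forward pass:
ES_A = 0; EF_A = 4
ES_B = 4; EF_B = 4+7 = 11
ES_C = 4; EF_C = 4+5 = 9
ES_D = 4; EF_D = 4+3 = 7
ES_E = 4; EF_E = 4+15 = 19
ES_F = 4; EF_F = 4+9 = 13
ES_G = max(EF_A=4, EF_D=7) = 7; EF_G = 7+4 = 11
ES_H = 19; EF_H = 19+4 = 23
ES_I = max(EF_D=7, EF_E=19) = 19; EF_I = 19+13 = 32
ES_J = max(EF_B=11, EF_C=9, EF_F=13, EF_G=11, EF_H=23, EF_I=32) = 32; EF_J = 32+6 = 38
Expected project duration μ = 38 hours. Critical path: A → E → I → J.

Variance along critical path = 1.000 + 7.111 + 5.444 + 1.778 = 15.333
σ = √15.333 = 3.916 hours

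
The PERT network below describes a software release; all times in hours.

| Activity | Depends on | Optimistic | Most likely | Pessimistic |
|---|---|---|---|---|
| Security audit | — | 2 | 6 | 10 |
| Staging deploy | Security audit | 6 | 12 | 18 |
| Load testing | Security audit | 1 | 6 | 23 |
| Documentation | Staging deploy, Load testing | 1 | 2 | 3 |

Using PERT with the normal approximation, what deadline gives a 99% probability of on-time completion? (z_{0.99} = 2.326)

25.6 hours

te_Security audit = (2 + 4·6 + 10)/6 = 36/6 = 6; σ²_Security audit = ((10−2)/6)² = 1.778
te_Staging deploy = (6 + 4·12 + 18)/6 = 72/6 = 12; σ²_Staging deploy = ((18−6)/6)² = 4.000
te_Load testing = (1 + 4·6 + 23)/6 = 48/6 = 8; σ²_Load testing = ((23−1)/6)² = 13.444
te_Documentation = (1 + 4·2 + 3)/6 = 12/6 = 2; σ²_Documentation = ((3−1)/6)² = 0.111

Forward pass:
ES_Security audit = 0; EF_Security audit = 6
ES_Staging deploy = 6; EF_Staging deploy = 6+12 = 18
ES_Load testing = 6; EF_Load testing = 6+8 = 14
ES_Documentation = max(EF_Staging deploy=18, EF_Load testing=14) = 18; EF_Documentation = 18+2 = 20
Expected project duration μ = 20 hours. Critical path: Security audit → Staging deploy → Documentation.

Variance along critical path = 1.778 + 4.000 + 0.111 = 5.889; σ = 2.427 hours.
D = μ + z·σ = 20 + 2.326·2.427 = 25.6 hours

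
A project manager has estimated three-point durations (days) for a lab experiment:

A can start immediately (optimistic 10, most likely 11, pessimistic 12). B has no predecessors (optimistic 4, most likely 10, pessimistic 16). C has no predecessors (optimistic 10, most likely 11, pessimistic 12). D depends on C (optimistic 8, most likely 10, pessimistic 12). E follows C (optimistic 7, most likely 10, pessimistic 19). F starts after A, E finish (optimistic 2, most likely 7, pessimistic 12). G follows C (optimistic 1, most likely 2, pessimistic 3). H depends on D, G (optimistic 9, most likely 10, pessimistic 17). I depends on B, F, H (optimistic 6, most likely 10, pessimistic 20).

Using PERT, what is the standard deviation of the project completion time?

2.79 days

te_A = (10 + 4·11 + 12)/6 = 66/6 = 11; σ²_A = ((12−10)/6)² = 0.111
te_B = (4 + 4·10 + 16)/6 = 60/6 = 10; σ²_B = ((16−4)/6)² = 4.000
te_C = (10 + 4·11 + 12)/6 = 66/6 = 11; σ²_C = ((12−10)/6)² = 0.111
te_D = (8 + 4·10 + 12)/6 = 60/6 = 10; σ²_D = ((12−8)/6)² = 0.444
te_E = (7 + 4·10 + 19)/6 = 66/6 = 11; σ²_E = ((19−7)/6)² = 4.000
te_F = (2 + 4·7 + 12)/6 = 42/6 = 7; σ²_F = ((12−2)/6)² = 2.778
te_G = (1 + 4·2 + 3)/6 = 12/6 = 2; σ²_G = ((3−1)/6)² = 0.111
te_H = (9 + 4·10 + 17)/6 = 66/6 = 11; σ²_H = ((17−9)/6)² = 1.778
te_I = (6 + 4·10 + 20)/6 = 66/6 = 11; σ²_I = ((20−6)/6)² = 5.444

Forward pass:
ES_A = 0; EF_A = 11
ES_B = 0; EF_B = 10
ES_C = 0; EF_C = 11
ES_D = 11; EF_D = 11+10 = 21
ES_E = 11; EF_E = 11+11 = 22
ES_F = max(EF_A=11, EF_E=22) = 22; EF_F = 22+7 = 29
ES_G = 11; EF_G = 11+2 = 13
ES_H = max(EF_D=21, EF_G=13) = 21; EF_H = 21+11 = 32
ES_I = max(EF_B=10, EF_F=29, EF_H=32) = 32; EF_I = 32+11 = 43
Expected project duration μ = 43 days. Critical path: C → D → H → I.

Variance along critical path = 0.111 + 0.444 + 1.778 + 5.444 = 7.778
σ = √7.778 = 2.789 days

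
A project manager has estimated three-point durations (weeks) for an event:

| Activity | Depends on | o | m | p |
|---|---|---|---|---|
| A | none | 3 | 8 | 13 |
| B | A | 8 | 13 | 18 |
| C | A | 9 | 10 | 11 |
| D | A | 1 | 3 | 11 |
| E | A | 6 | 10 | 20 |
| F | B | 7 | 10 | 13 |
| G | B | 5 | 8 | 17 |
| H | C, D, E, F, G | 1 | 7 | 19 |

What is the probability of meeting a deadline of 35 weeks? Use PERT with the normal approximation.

0.155

te_A = (3 + 4·8 + 13)/6 = 48/6 = 8; σ²_A = ((13−3)/6)² = 2.778
te_B = (8 + 4·13 + 18)/6 = 78/6 = 13; σ²_B = ((18−8)/6)² = 2.778
te_C = (9 + 4·10 + 11)/6 = 60/6 = 10; σ²_C = ((11−9)/6)² = 0.111
te_D = (1 + 4·3 + 11)/6 = 24/6 = 4; σ²_D = ((11−1)/6)² = 2.778
te_E = (6 + 4·10 + 20)/6 = 66/6 = 11; σ²_E = ((20−6)/6)² = 5.444
te_F = (7 + 4·10 + 13)/6 = 60/6 = 10; σ²_F = ((13−7)/6)² = 1.000
te_G = (5 + 4·8 + 17)/6 = 54/6 = 9; σ²_G = ((17−5)/6)² = 4.000
te_H = (1 + 4·7 + 19)/6 = 48/6 = 8; σ²_H = ((19−1)/6)² = 9.000

Forward pass:
ES_A = 0; EF_A = 8
ES_B = 8; EF_B = 8+13 = 21
ES_C = 8; EF_C = 8+10 = 18
ES_D = 8; EF_D = 8+4 = 12
ES_E = 8; EF_E = 8+11 = 19
ES_F = 21; EF_F = 21+10 = 31
ES_G = 21; EF_G = 21+9 = 30
ES_H = max(EF_C=18, EF_D=12, EF_E=19, EF_F=31, EF_G=30) = 31; EF_H = 31+8 = 39
Expected project duration μ = 39 weeks. Critical path: A → B → F → H.

Variance along critical path = 2.778 + 2.778 + 1.000 + 9.000 = 15.556; σ = √15.556 = 3.944 weeks.
Z = (35 − 39) / 3.944 = -1.014
P(T ≤ 35) = Φ(-1.014) ≈ 0.155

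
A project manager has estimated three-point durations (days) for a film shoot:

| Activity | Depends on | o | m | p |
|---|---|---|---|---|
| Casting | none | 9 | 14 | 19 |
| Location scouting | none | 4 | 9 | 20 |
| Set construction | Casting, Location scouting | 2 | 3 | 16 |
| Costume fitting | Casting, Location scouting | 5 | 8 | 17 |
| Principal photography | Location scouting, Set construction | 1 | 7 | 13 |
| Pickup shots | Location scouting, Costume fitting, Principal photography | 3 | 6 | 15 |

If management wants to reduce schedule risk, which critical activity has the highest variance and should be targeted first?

Set construction

te_Casting = (9 + 4·14 + 19)/6 = 84/6 = 14; σ²_Casting = ((19−9)/6)² = 2.778
te_Location scouting = (4 + 4·9 + 20)/6 = 60/6 = 10; σ²_Location scouting = ((20−4)/6)² = 7.111
te_Set construction = (2 + 4·3 + 16)/6 = 30/6 = 5; σ²_Set construction = ((16−2)/6)² = 5.444
te_Costume fitting = (5 + 4·8 + 17)/6 = 54/6 = 9; σ²_Costume fitting = ((17−5)/6)² = 4.000
te_Principal photography = (1 + 4·7 + 13)/6 = 42/6 = 7; σ²_Principal photography = ((13−1)/6)² = 4.000
te_Pickup shots = (3 + 4·6 + 15)/6 = 42/6 = 7; σ²_Pickup shots = ((15−3)/6)² = 4.000

Forward pass:
ES_Casting = 0; EF_Casting = 14
ES_Location scouting = 0; EF_Location scouting = 10
ES_Set construction = max(EF_Casting=14, EF_Location scouting=10) = 14; EF_Set construction = 14+5 = 19
ES_Costume fitting = max(EF_Casting=14, EF_Location scouting=10) = 14; EF_Costume fitting = 14+9 = 23
ES_Principal photography = max(EF_Location scouting=10, EF_Set construction=19) = 19; EF_Principal photography = 19+7 = 26
ES_Pickup shots = max(EF_Location scouting=10, EF_Costume fitting=23, EF_Principal photography=26) = 26; EF_Pickup shots = 26+7 = 33
Expected project duration μ = 33 days. Critical path: Casting → Set construction → Principal photography → Pickup shots.

Variances on critical path: σ²_Casting=2.778, σ²_Set construction=5.444, σ²_Principal photography=4.000, σ²_Pickup shots=4.000.
Largest is σ²_Set construction = 5.444.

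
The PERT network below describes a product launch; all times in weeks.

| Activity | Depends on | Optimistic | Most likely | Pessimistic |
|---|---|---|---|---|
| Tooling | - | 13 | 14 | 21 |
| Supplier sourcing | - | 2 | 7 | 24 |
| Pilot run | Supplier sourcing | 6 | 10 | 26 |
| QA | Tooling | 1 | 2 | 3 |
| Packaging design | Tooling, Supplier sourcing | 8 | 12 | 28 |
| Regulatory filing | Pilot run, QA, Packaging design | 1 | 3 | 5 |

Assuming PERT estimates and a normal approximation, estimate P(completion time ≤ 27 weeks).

te_Tooling = (13 + 4·14 + 21)/6 = 90/6 = 15; σ²_Tooling = ((21−13)/6)² = 1.778
te_Supplier sourcing = (2 + 4·7 + 24)/6 = 54/6 = 9; σ²_Supplier sourcing = ((24−2)/6)² = 13.444
te_Pilot run = (6 + 4·10 + 26)/6 = 72/6 = 12; σ²_Pilot run = ((26−6)/6)² = 11.111
te_QA = (1 + 4·2 + 3)/6 = 12/6 = 2; σ²_QA = ((3−1)/6)² = 0.111
te_Packaging design = (8 + 4·12 + 28)/6 = 84/6 = 14; σ²_Packaging design = ((28−8)/6)² = 11.111
te_Regulatory filing = (1 + 4·3 + 5)/6 = 18/6 = 3; σ²_Regulatory filing = ((5−1)/6)² = 0.444

Forward pass:
ES_Tooling = 0; EF_Tooling = 15
ES_Supplier sourcing = 0; EF_Supplier sourcing = 9
ES_Pilot run = 9; EF_Pilot run = 9+12 = 21
ES_QA = 15; EF_QA = 15+2 = 17
ES_Packaging design = max(EF_Tooling=15, EF_Supplier sourcing=9) = 15; EF_Packaging design = 15+14 = 29
ES_Regulatory filing = max(EF_Pilot run=21, EF_QA=17, EF_Packaging design=29) = 29; EF_Regulatory filing = 29+3 = 32
Expected project duration μ = 32 weeks. Critical path: Tooling → Packaging design → Regulatory filing.

Variance along critical path = 1.778 + 11.111 + 0.444 = 13.333; σ = √13.333 = 3.651 weeks.
Z = (27 − 32) / 3.651 = -1.369
P(T ≤ 27) = Φ(-1.369) ≈ 0.085

0.085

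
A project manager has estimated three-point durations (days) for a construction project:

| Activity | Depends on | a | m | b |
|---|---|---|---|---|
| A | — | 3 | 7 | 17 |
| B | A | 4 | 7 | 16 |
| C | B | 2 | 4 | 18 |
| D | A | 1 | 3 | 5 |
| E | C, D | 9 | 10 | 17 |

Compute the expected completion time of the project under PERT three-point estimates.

te_A = (3 + 4·7 + 17)/6 = 48/6 = 8
te_B = (4 + 4·7 + 16)/6 = 48/6 = 8
te_C = (2 + 4·4 + 18)/6 = 36/6 = 6
te_D = (1 + 4·3 + 5)/6 = 18/6 = 3
te_E = (9 + 4·10 + 17)/6 = 66/6 = 11

Forward pass:
ES_A = 0; EF_A = 8
ES_B = 8; EF_B = 8+8 = 16
ES_C = 16; EF_C = 16+6 = 22
ES_D = 8; EF_D = 8+3 = 11
ES_E = max(EF_C=22, EF_D=11) = 22; EF_E = 22+11 = 33
Expected project duration μ = 33 days. Critical path: A → B → C → E.

33 days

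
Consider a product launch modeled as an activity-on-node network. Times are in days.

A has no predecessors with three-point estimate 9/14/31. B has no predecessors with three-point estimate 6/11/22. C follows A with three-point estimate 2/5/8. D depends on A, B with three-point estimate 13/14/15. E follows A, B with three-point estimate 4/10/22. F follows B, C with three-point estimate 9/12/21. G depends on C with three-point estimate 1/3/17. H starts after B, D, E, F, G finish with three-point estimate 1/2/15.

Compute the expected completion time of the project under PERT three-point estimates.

38 days

te_A = (9 + 4·14 + 31)/6 = 96/6 = 16
te_B = (6 + 4·11 + 22)/6 = 72/6 = 12
te_C = (2 + 4·5 + 8)/6 = 30/6 = 5
te_D = (13 + 4·14 + 15)/6 = 84/6 = 14
te_E = (4 + 4·10 + 22)/6 = 66/6 = 11
te_F = (9 + 4·12 + 21)/6 = 78/6 = 13
te_G = (1 + 4·3 + 17)/6 = 30/6 = 5
te_H = (1 + 4·2 + 15)/6 = 24/6 = 4

Forward pass:
ES_A = 0; EF_A = 16
ES_B = 0; EF_B = 12
ES_C = 16; EF_C = 16+5 = 21
ES_D = max(EF_A=16, EF_B=12) = 16; EF_D = 16+14 = 30
ES_E = max(EF_A=16, EF_B=12) = 16; EF_E = 16+11 = 27
ES_F = max(EF_B=12, EF_C=21) = 21; EF_F = 21+13 = 34
ES_G = 21; EF_G = 21+5 = 26
ES_H = max(EF_B=12, EF_D=30, EF_E=27, EF_F=34, EF_G=26) = 34; EF_H = 34+4 = 38
Expected project duration μ = 38 days. Critical path: A → C → F → H.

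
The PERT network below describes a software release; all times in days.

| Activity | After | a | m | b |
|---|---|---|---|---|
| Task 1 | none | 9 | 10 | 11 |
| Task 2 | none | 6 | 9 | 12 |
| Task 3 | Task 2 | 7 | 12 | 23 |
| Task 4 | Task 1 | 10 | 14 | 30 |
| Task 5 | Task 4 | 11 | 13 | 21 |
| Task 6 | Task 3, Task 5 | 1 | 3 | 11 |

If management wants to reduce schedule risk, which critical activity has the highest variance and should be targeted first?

Task 4

te_Task 1 = (9 + 4·10 + 11)/6 = 60/6 = 10; σ²_Task 1 = ((11−9)/6)² = 0.111
te_Task 2 = (6 + 4·9 + 12)/6 = 54/6 = 9; σ²_Task 2 = ((12−6)/6)² = 1.000
te_Task 3 = (7 + 4·12 + 23)/6 = 78/6 = 13; σ²_Task 3 = ((23−7)/6)² = 7.111
te_Task 4 = (10 + 4·14 + 30)/6 = 96/6 = 16; σ²_Task 4 = ((30−10)/6)² = 11.111
te_Task 5 = (11 + 4·13 + 21)/6 = 84/6 = 14; σ²_Task 5 = ((21−11)/6)² = 2.778
te_Task 6 = (1 + 4·3 + 11)/6 = 24/6 = 4; σ²_Task 6 = ((11−1)/6)² = 2.778

Forward pass:
ES_Task 1 = 0; EF_Task 1 = 10
ES_Task 2 = 0; EF_Task 2 = 9
ES_Task 3 = 9; EF_Task 3 = 9+13 = 22
ES_Task 4 = 10; EF_Task 4 = 10+16 = 26
ES_Task 5 = 26; EF_Task 5 = 26+14 = 40
ES_Task 6 = max(EF_Task 3=22, EF_Task 5=40) = 40; EF_Task 6 = 40+4 = 44
Expected project duration μ = 44 days. Critical path: Task 1 → Task 4 → Task 5 → Task 6.

Variances on critical path: σ²_Task 1=0.111, σ²_Task 4=11.111, σ²_Task 5=2.778, σ²_Task 6=2.778.
Largest is σ²_Task 4 = 11.111.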